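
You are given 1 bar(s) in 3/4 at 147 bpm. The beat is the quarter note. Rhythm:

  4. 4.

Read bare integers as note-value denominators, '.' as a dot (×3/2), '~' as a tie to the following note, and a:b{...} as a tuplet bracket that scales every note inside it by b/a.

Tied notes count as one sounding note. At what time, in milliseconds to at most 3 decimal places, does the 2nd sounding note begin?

note 2 onset = 3/2b = 612.245ms

1. 0.0ms @ 0 + 612.245ms (3/2)
2. 612.245ms @ 3/2 + 612.245ms (3/2)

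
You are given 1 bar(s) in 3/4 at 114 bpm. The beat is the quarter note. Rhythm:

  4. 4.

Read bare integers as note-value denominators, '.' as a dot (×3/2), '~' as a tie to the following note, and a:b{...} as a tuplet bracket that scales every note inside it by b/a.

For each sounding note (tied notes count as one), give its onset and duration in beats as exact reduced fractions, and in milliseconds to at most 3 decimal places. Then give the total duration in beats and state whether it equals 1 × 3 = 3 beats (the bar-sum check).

1) 0.0ms=0b +789.474ms=3/2b
2) 789.474ms=3/2b +789.474ms=3/2b
Σ=3b of 3 (114bpm 3/4) — PASS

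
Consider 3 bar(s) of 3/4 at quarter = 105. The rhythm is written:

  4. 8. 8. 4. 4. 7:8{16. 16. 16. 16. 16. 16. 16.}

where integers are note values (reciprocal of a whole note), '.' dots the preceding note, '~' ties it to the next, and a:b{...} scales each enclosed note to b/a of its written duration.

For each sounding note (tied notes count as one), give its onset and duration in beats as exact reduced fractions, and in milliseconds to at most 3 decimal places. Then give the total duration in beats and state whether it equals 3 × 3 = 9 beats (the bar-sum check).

1) 0.0ms=0b +857.143ms=3/2b
2) 857.143ms=3/2b +428.571ms=3/4b
3) 1285.714ms=9/4b +428.571ms=3/4b
4) 1714.286ms=3b +857.143ms=3/2b
5) 2571.429ms=9/2b +857.143ms=3/2b
6) 3428.571ms=6b +244.898ms=3/7b
7) 3673.469ms=45/7b +244.898ms=3/7b
8) 3918.367ms=48/7b +244.898ms=3/7b
9) 4163.265ms=51/7b +244.898ms=3/7b
10) 4408.163ms=54/7b +244.898ms=3/7b
11) 4653.061ms=57/7b +244.898ms=3/7b
12) 4897.959ms=60/7b +244.898ms=3/7b
Σ=9b of 9 (105bpm 3/4) — PASS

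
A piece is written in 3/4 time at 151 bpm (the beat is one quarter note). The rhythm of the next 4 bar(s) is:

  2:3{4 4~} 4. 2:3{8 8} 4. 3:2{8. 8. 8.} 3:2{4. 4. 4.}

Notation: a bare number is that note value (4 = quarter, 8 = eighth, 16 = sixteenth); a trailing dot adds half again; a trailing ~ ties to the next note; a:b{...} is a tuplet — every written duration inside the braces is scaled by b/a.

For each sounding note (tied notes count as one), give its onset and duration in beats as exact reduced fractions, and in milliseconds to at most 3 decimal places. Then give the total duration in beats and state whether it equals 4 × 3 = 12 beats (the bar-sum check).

1) 0.0ms=0b +596.026ms=3/2b
2) 596.026ms=3/2b +1192.053ms=3b
3) 1788.079ms=9/2b +298.013ms=3/4b
4) 2086.093ms=21/4b +298.013ms=3/4b
5) 2384.106ms=6b +596.026ms=3/2b
6) 2980.132ms=15/2b +198.675ms=1/2b
7) 3178.808ms=8b +198.675ms=1/2b
8) 3377.483ms=17/2b +198.675ms=1/2b
9) 3576.159ms=9b +397.351ms=1b
10) 3973.51ms=10b +397.351ms=1b
11) 4370.861ms=11b +397.351ms=1b
Σ=12b of 12 (151bpm 3/4) — PASS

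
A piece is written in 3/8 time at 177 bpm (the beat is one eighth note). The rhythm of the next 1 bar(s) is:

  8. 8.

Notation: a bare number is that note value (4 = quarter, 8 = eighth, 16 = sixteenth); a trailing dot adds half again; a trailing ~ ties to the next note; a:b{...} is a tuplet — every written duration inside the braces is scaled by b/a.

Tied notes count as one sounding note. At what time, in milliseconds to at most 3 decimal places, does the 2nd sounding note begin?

1. 0.0ms @ 0 + 508.475ms (3/2)
2. 508.475ms @ 3/2 + 508.475ms (3/2)

note 2 onset = 3/2b = 508.475ms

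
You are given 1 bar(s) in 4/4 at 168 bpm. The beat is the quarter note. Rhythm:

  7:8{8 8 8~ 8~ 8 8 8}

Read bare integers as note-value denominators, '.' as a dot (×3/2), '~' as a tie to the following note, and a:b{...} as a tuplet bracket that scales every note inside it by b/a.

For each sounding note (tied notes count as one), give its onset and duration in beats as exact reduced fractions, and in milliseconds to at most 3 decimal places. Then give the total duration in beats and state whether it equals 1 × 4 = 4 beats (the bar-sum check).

1) 0.0ms=0b +204.082ms=4/7b
2) 204.082ms=4/7b +204.082ms=4/7b
3) 408.163ms=8/7b +612.245ms=12/7b
4) 1020.408ms=20/7b +204.082ms=4/7b
5) 1224.49ms=24/7b +204.082ms=4/7b
Σ=4b of 4 (168bpm 4/4) — PASS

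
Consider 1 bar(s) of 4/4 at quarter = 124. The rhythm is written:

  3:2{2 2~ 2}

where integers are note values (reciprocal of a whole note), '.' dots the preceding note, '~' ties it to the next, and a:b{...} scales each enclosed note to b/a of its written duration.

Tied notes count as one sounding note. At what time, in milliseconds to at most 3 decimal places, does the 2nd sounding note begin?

note 2 onset = 4/3b = 645.161ms

1. 0.0ms @ 0 + 645.161ms (4/3)
2. 645.161ms @ 4/3 + 1290.323ms (8/3)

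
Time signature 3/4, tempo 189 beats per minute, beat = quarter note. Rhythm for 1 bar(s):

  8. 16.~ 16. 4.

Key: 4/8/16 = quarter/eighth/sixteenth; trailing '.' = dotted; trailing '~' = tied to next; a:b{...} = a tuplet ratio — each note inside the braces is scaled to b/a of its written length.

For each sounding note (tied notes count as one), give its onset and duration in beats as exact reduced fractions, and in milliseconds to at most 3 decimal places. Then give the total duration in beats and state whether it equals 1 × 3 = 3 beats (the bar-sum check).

1) 0.0ms=0b +238.095ms=3/4b
2) 238.095ms=3/4b +238.095ms=3/4b
3) 476.19ms=3/2b +476.19ms=3/2b
Σ=3b of 3 (189bpm 3/4) — PASS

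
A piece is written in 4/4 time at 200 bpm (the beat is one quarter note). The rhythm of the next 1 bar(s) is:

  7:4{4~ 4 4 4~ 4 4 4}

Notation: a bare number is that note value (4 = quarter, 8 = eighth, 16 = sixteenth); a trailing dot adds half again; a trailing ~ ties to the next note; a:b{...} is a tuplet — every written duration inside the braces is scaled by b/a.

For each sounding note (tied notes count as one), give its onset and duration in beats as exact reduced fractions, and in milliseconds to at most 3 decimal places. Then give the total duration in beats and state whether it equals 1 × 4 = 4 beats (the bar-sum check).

1) 0.0ms=0b +342.857ms=8/7b
2) 342.857ms=8/7b +171.429ms=4/7b
3) 514.286ms=12/7b +342.857ms=8/7b
4) 857.143ms=20/7b +171.429ms=4/7b
5) 1028.571ms=24/7b +171.429ms=4/7b
Σ=4b of 4 (200bpm 4/4) — PASS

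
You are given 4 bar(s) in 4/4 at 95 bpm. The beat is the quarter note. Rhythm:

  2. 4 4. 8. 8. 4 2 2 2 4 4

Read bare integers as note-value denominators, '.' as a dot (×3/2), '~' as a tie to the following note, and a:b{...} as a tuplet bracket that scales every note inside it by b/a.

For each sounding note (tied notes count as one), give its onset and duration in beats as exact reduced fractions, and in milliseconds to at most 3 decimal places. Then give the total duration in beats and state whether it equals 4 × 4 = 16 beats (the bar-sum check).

1) 0.0ms=0b +1894.737ms=3b
2) 1894.737ms=3b +631.579ms=1b
3) 2526.316ms=4b +947.368ms=3/2b
4) 3473.684ms=11/2b +473.684ms=3/4b
5) 3947.368ms=25/4b +473.684ms=3/4b
6) 4421.053ms=7b +631.579ms=1b
7) 5052.632ms=8b +1263.158ms=2b
8) 6315.789ms=10b +1263.158ms=2b
9) 7578.947ms=12b +1263.158ms=2b
10) 8842.105ms=14b +631.579ms=1b
11) 9473.684ms=15b +631.579ms=1b
Σ=16b of 16 (95bpm 4/4) — PASS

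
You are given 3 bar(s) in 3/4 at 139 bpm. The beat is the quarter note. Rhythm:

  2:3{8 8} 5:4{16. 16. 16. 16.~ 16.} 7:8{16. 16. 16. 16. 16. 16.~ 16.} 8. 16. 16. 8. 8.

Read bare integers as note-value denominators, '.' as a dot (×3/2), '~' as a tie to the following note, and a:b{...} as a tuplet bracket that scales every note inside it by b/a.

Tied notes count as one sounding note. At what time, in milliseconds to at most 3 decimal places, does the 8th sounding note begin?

note 8 onset = 24/7b = 1479.959ms

1. 0.0ms @ 0 + 323.741ms (3/4)
2. 323.741ms @ 3/4 + 323.741ms (3/4)
3. 647.482ms @ 3/2 + 129.496ms (3/10)
4. 776.978ms @ 9/5 + 129.496ms (3/10)
5. 906.475ms @ 21/10 + 129.496ms (3/10)
6. 1035.971ms @ 12/5 + 258.993ms (3/5)
7. 1294.964ms @ 3 + 184.995ms (3/7)
8. 1479.959ms @ 24/7 + 184.995ms (3/7)
9. 1664.954ms @ 27/7 + 184.995ms (3/7)
10. 1849.949ms @ 30/7 + 184.995ms (3/7)
11. 2034.943ms @ 33/7 + 184.995ms (3/7)
12. 2219.938ms @ 36/7 + 369.99ms (6/7)
13. 2589.928ms @ 6 + 323.741ms (3/4)
14. 2913.669ms @ 27/4 + 161.871ms (3/8)
15. 3075.54ms @ 57/8 + 161.871ms (3/8)
16. 3237.41ms @ 15/2 + 323.741ms (3/4)
17. 3561.151ms @ 33/4 + 323.741ms (3/4)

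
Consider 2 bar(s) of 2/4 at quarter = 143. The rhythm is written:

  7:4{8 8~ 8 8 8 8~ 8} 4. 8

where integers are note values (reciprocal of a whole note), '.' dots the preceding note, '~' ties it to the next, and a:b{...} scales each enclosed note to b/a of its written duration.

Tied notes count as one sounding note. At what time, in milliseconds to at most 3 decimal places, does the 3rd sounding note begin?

1. 0.0ms @ 0 + 119.88ms (2/7)
2. 119.88ms @ 2/7 + 239.76ms (4/7)
3. 359.64ms @ 6/7 + 119.88ms (2/7)
4. 479.52ms @ 8/7 + 119.88ms (2/7)
5. 599.401ms @ 10/7 + 239.76ms (4/7)
6. 839.161ms @ 2 + 629.371ms (3/2)
7. 1468.531ms @ 7/2 + 209.79ms (1/2)

note 3 onset = 6/7b = 359.64ms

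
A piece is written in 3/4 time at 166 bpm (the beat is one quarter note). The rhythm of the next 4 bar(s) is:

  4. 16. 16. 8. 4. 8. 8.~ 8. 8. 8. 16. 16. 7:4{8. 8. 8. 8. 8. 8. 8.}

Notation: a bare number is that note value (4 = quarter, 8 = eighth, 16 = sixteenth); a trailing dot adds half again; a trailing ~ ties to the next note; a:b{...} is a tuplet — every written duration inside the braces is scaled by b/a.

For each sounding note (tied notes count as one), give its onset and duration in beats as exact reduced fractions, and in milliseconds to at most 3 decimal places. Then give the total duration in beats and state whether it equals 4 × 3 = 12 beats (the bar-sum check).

1) 0.0ms=0b +542.169ms=3/2b
2) 542.169ms=3/2b +135.542ms=3/8b
3) 677.711ms=15/8b +135.542ms=3/8b
4) 813.253ms=9/4b +271.084ms=3/4b
5) 1084.337ms=3b +542.169ms=3/2b
6) 1626.506ms=9/2b +271.084ms=3/4b
7) 1897.59ms=21/4b +542.169ms=3/2b
8) 2439.759ms=27/4b +271.084ms=3/4b
9) 2710.843ms=15/2b +271.084ms=3/4b
10) 2981.928ms=33/4b +135.542ms=3/8b
11) 3117.47ms=69/8b +135.542ms=3/8b
12) 3253.012ms=9b +154.905ms=3/7b
13) 3407.917ms=66/7b +154.905ms=3/7b
14) 3562.823ms=69/7b +154.905ms=3/7b
15) 3717.728ms=72/7b +154.905ms=3/7b
16) 3872.633ms=75/7b +154.905ms=3/7b
17) 4027.539ms=78/7b +154.905ms=3/7b
18) 4182.444ms=81/7b +154.905ms=3/7b
Σ=12b of 12 (166bpm 3/4) — PASS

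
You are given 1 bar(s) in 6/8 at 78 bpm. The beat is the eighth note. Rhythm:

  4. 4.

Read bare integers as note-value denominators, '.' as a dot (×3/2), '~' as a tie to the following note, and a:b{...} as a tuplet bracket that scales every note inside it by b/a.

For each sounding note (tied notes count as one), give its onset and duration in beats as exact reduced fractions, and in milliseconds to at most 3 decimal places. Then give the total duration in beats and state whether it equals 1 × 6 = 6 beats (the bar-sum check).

1) 0.0ms=0b +2307.692ms=3b
2) 2307.692ms=3b +2307.692ms=3b
Σ=6b of 6 (78bpm 6/8) — PASS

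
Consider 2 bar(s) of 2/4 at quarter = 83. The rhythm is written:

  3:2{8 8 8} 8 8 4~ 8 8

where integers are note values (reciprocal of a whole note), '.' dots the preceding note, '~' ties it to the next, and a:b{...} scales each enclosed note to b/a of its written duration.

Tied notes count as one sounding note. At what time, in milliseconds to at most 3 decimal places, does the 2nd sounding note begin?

note 2 onset = 1/3b = 240.964ms

1. 0.0ms @ 0 + 240.964ms (1/3)
2. 240.964ms @ 1/3 + 240.964ms (1/3)
3. 481.928ms @ 2/3 + 240.964ms (1/3)
4. 722.892ms @ 1 + 361.446ms (1/2)
5. 1084.337ms @ 3/2 + 361.446ms (1/2)
6. 1445.783ms @ 2 + 1084.337ms (3/2)
7. 2530.12ms @ 7/2 + 361.446ms (1/2)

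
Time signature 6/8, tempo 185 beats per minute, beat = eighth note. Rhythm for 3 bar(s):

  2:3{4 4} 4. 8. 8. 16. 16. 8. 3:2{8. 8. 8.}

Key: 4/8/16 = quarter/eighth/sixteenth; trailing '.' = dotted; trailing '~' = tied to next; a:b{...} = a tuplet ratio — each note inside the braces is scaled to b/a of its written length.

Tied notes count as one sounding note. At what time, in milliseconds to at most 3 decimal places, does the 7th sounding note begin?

note 7 onset = 51/4b = 4135.135ms

1. 0.0ms @ 0 + 972.973ms (3)
2. 972.973ms @ 3 + 972.973ms (3)
3. 1945.946ms @ 6 + 972.973ms (3)
4. 2918.919ms @ 9 + 486.486ms (3/2)
5. 3405.405ms @ 21/2 + 486.486ms (3/2)
6. 3891.892ms @ 12 + 243.243ms (3/4)
7. 4135.135ms @ 51/4 + 243.243ms (3/4)
8. 4378.378ms @ 27/2 + 486.486ms (3/2)
9. 4864.865ms @ 15 + 324.324ms (1)
10. 5189.189ms @ 16 + 324.324ms (1)
11. 5513.514ms @ 17 + 324.324ms (1)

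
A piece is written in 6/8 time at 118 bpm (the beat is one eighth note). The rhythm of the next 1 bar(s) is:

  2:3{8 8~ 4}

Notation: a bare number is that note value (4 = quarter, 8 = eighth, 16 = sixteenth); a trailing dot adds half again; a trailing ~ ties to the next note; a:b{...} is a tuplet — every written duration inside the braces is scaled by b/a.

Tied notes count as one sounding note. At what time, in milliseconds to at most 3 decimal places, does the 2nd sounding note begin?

1. 0.0ms @ 0 + 762.712ms (3/2)
2. 762.712ms @ 3/2 + 2288.136ms (9/2)

note 2 onset = 3/2b = 762.712ms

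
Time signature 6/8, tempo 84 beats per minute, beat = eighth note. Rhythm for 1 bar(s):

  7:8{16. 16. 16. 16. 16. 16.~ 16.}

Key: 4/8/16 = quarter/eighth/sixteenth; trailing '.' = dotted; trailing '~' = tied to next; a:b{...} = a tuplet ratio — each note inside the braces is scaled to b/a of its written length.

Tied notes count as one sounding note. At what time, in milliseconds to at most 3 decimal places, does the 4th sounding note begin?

1. 0.0ms @ 0 + 612.245ms (6/7)
2. 612.245ms @ 6/7 + 612.245ms (6/7)
3. 1224.49ms @ 12/7 + 612.245ms (6/7)
4. 1836.735ms @ 18/7 + 612.245ms (6/7)
5. 2448.98ms @ 24/7 + 612.245ms (6/7)
6. 3061.224ms @ 30/7 + 1224.49ms (12/7)

note 4 onset = 18/7b = 1836.735ms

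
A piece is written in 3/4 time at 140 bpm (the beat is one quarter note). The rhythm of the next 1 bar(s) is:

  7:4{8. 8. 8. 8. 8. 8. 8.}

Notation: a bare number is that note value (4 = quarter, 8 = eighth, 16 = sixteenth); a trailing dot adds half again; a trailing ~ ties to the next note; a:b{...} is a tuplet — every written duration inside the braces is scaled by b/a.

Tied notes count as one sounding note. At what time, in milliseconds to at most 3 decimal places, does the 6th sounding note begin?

1. 0.0ms @ 0 + 183.673ms (3/7)
2. 183.673ms @ 3/7 + 183.673ms (3/7)
3. 367.347ms @ 6/7 + 183.673ms (3/7)
4. 551.02ms @ 9/7 + 183.673ms (3/7)
5. 734.694ms @ 12/7 + 183.673ms (3/7)
6. 918.367ms @ 15/7 + 183.673ms (3/7)
7. 1102.041ms @ 18/7 + 183.673ms (3/7)

note 6 onset = 15/7b = 918.367ms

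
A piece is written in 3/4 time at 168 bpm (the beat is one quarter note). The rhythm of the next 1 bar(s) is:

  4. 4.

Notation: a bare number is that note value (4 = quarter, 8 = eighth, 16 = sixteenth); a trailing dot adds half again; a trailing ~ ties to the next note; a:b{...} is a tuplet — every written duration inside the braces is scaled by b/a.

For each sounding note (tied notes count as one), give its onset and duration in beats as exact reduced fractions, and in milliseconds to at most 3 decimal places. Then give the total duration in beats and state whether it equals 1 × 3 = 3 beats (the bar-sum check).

1) 0.0ms=0b +535.714ms=3/2b
2) 535.714ms=3/2b +535.714ms=3/2b
Σ=3b of 3 (168bpm 3/4) — PASS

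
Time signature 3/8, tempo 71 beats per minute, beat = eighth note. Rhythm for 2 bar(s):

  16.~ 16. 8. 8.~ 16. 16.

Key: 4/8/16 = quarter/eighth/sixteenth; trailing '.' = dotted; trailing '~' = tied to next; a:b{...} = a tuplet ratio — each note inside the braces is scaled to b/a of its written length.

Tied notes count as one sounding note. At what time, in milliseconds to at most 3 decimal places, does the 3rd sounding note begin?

note 3 onset = 3b = 2535.211ms

1. 0.0ms @ 0 + 1267.606ms (3/2)
2. 1267.606ms @ 3/2 + 1267.606ms (3/2)
3. 2535.211ms @ 3 + 1901.408ms (9/4)
4. 4436.62ms @ 21/4 + 633.803ms (3/4)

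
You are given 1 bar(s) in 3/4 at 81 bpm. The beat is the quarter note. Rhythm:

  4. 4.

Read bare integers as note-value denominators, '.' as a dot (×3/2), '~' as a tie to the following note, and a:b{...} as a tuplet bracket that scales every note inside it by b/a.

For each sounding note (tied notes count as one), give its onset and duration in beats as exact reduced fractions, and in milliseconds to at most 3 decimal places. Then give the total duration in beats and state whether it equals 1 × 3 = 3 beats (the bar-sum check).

1) 0.0ms=0b +1111.111ms=3/2b
2) 1111.111ms=3/2b +1111.111ms=3/2b
Σ=3b of 3 (81bpm 3/4) — PASS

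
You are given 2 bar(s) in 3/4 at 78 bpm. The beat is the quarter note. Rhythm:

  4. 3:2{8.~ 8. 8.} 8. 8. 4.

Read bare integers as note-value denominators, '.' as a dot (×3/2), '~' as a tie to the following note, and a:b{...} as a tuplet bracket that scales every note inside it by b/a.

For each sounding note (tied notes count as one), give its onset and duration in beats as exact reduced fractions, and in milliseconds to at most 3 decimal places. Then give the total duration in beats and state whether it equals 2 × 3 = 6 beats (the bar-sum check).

1) 0.0ms=0b +1153.846ms=3/2b
2) 1153.846ms=3/2b +769.231ms=1b
3) 1923.077ms=5/2b +384.615ms=1/2b
4) 2307.692ms=3b +576.923ms=3/4b
5) 2884.615ms=15/4b +576.923ms=3/4b
6) 3461.538ms=9/2b +1153.846ms=3/2b
Σ=6b of 6 (78bpm 3/4) — PASS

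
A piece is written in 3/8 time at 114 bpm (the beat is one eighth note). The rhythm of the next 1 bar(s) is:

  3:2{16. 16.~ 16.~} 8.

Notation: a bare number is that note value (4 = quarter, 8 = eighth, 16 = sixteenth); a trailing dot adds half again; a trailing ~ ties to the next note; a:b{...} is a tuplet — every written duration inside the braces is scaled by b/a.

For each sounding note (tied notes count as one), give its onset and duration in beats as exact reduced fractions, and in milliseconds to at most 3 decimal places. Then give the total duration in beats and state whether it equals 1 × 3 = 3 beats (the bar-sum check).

1) 0.0ms=0b +263.158ms=1/2b
2) 263.158ms=1/2b +1315.789ms=5/2b
Σ=3b of 3 (114bpm 3/8) — PASS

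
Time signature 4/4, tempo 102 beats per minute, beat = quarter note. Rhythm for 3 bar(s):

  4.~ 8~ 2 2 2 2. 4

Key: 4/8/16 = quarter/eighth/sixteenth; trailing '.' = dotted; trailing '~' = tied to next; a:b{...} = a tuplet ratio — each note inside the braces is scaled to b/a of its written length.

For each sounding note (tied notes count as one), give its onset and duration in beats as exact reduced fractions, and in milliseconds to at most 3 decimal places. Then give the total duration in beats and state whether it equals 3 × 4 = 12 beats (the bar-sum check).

1) 0.0ms=0b +2352.941ms=4b
2) 2352.941ms=4b +1176.471ms=2b
3) 3529.412ms=6b +1176.471ms=2b
4) 4705.882ms=8b +1764.706ms=3b
5) 6470.588ms=11b +588.235ms=1b
Σ=12b of 12 (102bpm 4/4) — PASS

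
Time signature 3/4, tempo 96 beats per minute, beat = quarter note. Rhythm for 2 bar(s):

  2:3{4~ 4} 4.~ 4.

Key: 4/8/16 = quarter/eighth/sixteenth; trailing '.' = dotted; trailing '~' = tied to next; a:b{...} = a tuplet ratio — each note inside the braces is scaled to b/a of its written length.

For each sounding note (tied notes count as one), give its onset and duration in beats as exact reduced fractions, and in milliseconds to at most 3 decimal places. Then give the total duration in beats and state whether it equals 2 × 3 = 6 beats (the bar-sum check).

1) 0.0ms=0b +1875.0ms=3b
2) 1875.0ms=3b +1875.0ms=3b
Σ=6b of 6 (96bpm 3/4) — PASS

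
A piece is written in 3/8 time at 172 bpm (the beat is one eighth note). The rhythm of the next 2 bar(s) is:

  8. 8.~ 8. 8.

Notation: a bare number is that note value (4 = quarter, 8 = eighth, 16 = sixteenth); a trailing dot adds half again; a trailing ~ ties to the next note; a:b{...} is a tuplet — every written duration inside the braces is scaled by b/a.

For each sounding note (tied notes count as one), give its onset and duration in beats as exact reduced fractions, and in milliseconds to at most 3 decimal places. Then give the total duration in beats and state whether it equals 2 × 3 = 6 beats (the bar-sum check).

1) 0.0ms=0b +523.256ms=3/2b
2) 523.256ms=3/2b +1046.512ms=3b
3) 1569.767ms=9/2b +523.256ms=3/2b
Σ=6b of 6 (172bpm 3/8) — PASS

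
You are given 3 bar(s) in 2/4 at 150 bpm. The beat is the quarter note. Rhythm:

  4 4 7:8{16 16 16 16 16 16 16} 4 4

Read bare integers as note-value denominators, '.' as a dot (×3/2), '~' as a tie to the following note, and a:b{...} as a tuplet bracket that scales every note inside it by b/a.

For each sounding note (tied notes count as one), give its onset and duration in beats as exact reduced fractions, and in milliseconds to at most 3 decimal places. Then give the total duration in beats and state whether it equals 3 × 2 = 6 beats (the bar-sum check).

1) 0.0ms=0b +400.0ms=1b
2) 400.0ms=1b +400.0ms=1b
3) 800.0ms=2b +114.286ms=2/7b
4) 914.286ms=16/7b +114.286ms=2/7b
5) 1028.571ms=18/7b +114.286ms=2/7b
6) 1142.857ms=20/7b +114.286ms=2/7b
7) 1257.143ms=22/7b +114.286ms=2/7b
8) 1371.429ms=24/7b +114.286ms=2/7b
9) 1485.714ms=26/7b +114.286ms=2/7b
10) 1600.0ms=4b +400.0ms=1b
11) 2000.0ms=5b +400.0ms=1b
Σ=6b of 6 (150bpm 2/4) — PASS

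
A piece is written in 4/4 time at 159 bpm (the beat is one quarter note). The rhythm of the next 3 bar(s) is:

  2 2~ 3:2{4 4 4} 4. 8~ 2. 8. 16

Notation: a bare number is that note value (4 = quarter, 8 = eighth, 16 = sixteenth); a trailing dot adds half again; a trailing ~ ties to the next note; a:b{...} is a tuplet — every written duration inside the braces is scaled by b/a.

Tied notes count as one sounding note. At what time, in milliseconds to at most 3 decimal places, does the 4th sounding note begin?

note 4 onset = 16/3b = 2012.579ms

1. 0.0ms @ 0 + 754.717ms (2)
2. 754.717ms @ 2 + 1006.289ms (8/3)
3. 1761.006ms @ 14/3 + 251.572ms (2/3)
4. 2012.579ms @ 16/3 + 251.572ms (2/3)
5. 2264.151ms @ 6 + 566.038ms (3/2)
6. 2830.189ms @ 15/2 + 1320.755ms (7/2)
7. 4150.943ms @ 11 + 283.019ms (3/4)
8. 4433.962ms @ 47/4 + 94.34ms (1/4)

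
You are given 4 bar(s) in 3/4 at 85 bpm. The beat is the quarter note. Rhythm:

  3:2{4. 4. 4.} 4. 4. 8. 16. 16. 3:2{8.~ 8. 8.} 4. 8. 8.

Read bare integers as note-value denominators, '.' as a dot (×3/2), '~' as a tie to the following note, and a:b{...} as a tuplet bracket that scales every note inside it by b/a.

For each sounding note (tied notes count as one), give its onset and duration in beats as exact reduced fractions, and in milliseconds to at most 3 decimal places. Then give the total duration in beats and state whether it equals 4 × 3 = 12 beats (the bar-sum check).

1) 0.0ms=0b +705.882ms=1b
2) 705.882ms=1b +705.882ms=1b
3) 1411.765ms=2b +705.882ms=1b
4) 2117.647ms=3b +1058.824ms=3/2b
5) 3176.471ms=9/2b +1058.824ms=3/2b
6) 4235.294ms=6b +529.412ms=3/4b
7) 4764.706ms=27/4b +264.706ms=3/8b
8) 5029.412ms=57/8b +264.706ms=3/8b
9) 5294.118ms=15/2b +705.882ms=1b
10) 6000.0ms=17/2b +352.941ms=1/2b
11) 6352.941ms=9b +1058.824ms=3/2b
12) 7411.765ms=21/2b +529.412ms=3/4b
13) 7941.176ms=45/4b +529.412ms=3/4b
Σ=12b of 12 (85bpm 3/4) — PASS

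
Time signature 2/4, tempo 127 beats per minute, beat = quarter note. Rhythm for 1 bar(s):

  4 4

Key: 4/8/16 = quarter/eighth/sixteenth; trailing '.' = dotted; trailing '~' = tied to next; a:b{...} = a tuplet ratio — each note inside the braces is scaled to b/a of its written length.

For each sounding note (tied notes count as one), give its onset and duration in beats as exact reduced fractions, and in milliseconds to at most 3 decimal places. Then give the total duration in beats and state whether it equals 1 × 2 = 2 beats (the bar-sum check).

1) 0.0ms=0b +472.441ms=1b
2) 472.441ms=1b +472.441ms=1b
Σ=2b of 2 (127bpm 2/4) — PASS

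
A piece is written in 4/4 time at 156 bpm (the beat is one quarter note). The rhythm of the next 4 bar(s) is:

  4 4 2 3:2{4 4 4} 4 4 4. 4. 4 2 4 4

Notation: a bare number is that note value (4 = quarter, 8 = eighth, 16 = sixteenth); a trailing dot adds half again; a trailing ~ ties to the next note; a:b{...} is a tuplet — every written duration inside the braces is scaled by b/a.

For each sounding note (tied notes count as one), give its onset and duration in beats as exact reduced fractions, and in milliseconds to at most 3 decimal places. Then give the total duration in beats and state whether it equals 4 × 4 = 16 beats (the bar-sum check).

1) 0.0ms=0b +384.615ms=1b
2) 384.615ms=1b +384.615ms=1b
3) 769.231ms=2b +769.231ms=2b
4) 1538.462ms=4b +256.41ms=2/3b
5) 1794.872ms=14/3b +256.41ms=2/3b
6) 2051.282ms=16/3b +256.41ms=2/3b
7) 2307.692ms=6b +384.615ms=1b
8) 2692.308ms=7b +384.615ms=1b
9) 3076.923ms=8b +576.923ms=3/2b
10) 3653.846ms=19/2b +576.923ms=3/2b
11) 4230.769ms=11b +384.615ms=1b
12) 4615.385ms=12b +769.231ms=2b
13) 5384.615ms=14b +384.615ms=1b
14) 5769.231ms=15b +384.615ms=1b
Σ=16b of 16 (156bpm 4/4) — PASS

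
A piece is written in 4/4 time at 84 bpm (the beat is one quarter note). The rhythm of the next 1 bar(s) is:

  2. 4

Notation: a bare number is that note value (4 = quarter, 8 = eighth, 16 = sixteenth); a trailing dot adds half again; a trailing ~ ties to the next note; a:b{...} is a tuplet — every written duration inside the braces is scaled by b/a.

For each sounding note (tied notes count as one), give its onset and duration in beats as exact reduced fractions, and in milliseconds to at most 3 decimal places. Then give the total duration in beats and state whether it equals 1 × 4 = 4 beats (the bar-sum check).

1) 0.0ms=0b +2142.857ms=3b
2) 2142.857ms=3b +714.286ms=1b
Σ=4b of 4 (84bpm 4/4) — PASS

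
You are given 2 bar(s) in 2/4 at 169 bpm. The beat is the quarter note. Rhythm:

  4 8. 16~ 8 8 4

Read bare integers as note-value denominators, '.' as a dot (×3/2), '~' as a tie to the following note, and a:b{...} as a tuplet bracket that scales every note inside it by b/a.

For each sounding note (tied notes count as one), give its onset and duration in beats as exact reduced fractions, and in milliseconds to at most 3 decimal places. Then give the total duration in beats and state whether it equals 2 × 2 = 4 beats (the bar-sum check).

1) 0.0ms=0b +355.03ms=1b
2) 355.03ms=1b +266.272ms=3/4b
3) 621.302ms=7/4b +266.272ms=3/4b
4) 887.574ms=5/2b +177.515ms=1/2b
5) 1065.089ms=3b +355.03ms=1b
Σ=4b of 4 (169bpm 2/4) — PASS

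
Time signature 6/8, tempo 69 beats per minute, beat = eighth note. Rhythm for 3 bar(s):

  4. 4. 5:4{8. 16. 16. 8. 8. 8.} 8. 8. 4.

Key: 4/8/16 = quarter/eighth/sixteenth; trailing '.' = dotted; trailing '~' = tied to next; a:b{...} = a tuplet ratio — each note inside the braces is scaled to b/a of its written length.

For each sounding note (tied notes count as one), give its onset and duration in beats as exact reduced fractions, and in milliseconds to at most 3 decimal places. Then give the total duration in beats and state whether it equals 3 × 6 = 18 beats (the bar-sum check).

1) 0.0ms=0b +2608.696ms=3b
2) 2608.696ms=3b +2608.696ms=3b
3) 5217.391ms=6b +1043.478ms=6/5b
4) 6260.87ms=36/5b +521.739ms=3/5b
5) 6782.609ms=39/5b +521.739ms=3/5b
6) 7304.348ms=42/5b +1043.478ms=6/5b
7) 8347.826ms=48/5b +1043.478ms=6/5b
8) 9391.304ms=54/5b +1043.478ms=6/5b
9) 10434.783ms=12b +1304.348ms=3/2b
10) 11739.13ms=27/2b +1304.348ms=3/2b
11) 13043.478ms=15b +2608.696ms=3b
Σ=18b of 18 (69bpm 6/8) — PASS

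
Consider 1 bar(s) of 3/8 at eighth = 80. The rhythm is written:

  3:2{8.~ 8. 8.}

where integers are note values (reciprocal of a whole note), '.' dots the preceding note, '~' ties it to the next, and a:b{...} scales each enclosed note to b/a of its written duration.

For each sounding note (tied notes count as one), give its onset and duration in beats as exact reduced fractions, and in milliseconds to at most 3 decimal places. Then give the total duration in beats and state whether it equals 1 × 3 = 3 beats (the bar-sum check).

1) 0.0ms=0b +1500.0ms=2b
2) 1500.0ms=2b +750.0ms=1b
Σ=3b of 3 (80bpm 3/8) — PASS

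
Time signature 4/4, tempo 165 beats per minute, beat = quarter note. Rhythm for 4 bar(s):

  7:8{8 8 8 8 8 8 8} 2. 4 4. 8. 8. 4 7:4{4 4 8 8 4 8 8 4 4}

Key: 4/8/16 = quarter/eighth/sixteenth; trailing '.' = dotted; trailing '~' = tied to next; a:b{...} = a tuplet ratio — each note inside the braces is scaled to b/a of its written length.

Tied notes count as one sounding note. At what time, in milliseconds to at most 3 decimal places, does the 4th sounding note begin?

1. 0.0ms @ 0 + 207.792ms (4/7)
2. 207.792ms @ 4/7 + 207.792ms (4/7)
3. 415.584ms @ 8/7 + 207.792ms (4/7)
4. 623.377ms @ 12/7 + 207.792ms (4/7)
5. 831.169ms @ 16/7 + 207.792ms (4/7)
6. 1038.961ms @ 20/7 + 207.792ms (4/7)
7. 1246.753ms @ 24/7 + 207.792ms (4/7)
8. 1454.545ms @ 4 + 1090.909ms (3)
9. 2545.455ms @ 7 + 363.636ms (1)
10. 2909.091ms @ 8 + 545.455ms (3/2)
11. 3454.545ms @ 19/2 + 272.727ms (3/4)
12. 3727.273ms @ 41/4 + 272.727ms (3/4)
13. 4000.0ms @ 11 + 363.636ms (1)
14. 4363.636ms @ 12 + 207.792ms (4/7)
15. 4571.429ms @ 88/7 + 207.792ms (4/7)
16. 4779.221ms @ 92/7 + 103.896ms (2/7)
17. 4883.117ms @ 94/7 + 103.896ms (2/7)
18. 4987.013ms @ 96/7 + 207.792ms (4/7)
19. 5194.805ms @ 100/7 + 103.896ms (2/7)
20. 5298.701ms @ 102/7 + 103.896ms (2/7)
21. 5402.597ms @ 104/7 + 207.792ms (4/7)
22. 5610.39ms @ 108/7 + 207.792ms (4/7)

note 4 onset = 12/7b = 623.377ms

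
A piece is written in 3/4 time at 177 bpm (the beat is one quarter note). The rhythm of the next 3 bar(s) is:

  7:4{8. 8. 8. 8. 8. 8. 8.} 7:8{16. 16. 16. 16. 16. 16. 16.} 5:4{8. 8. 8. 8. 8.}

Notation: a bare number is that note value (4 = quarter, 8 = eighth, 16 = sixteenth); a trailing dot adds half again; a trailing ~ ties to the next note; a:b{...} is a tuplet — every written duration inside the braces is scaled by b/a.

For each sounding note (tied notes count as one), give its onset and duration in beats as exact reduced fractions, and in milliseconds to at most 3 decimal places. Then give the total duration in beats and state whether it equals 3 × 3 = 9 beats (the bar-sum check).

1) 0.0ms=0b +145.278ms=3/7b
2) 145.278ms=3/7b +145.278ms=3/7b
3) 290.557ms=6/7b +145.278ms=3/7b
4) 435.835ms=9/7b +145.278ms=3/7b
5) 581.114ms=12/7b +145.278ms=3/7b
6) 726.392ms=15/7b +145.278ms=3/7b
7) 871.671ms=18/7b +145.278ms=3/7b
8) 1016.949ms=3b +145.278ms=3/7b
9) 1162.228ms=24/7b +145.278ms=3/7b
10) 1307.506ms=27/7b +145.278ms=3/7b
11) 1452.785ms=30/7b +145.278ms=3/7b
12) 1598.063ms=33/7b +145.278ms=3/7b
13) 1743.341ms=36/7b +145.278ms=3/7b
14) 1888.62ms=39/7b +145.278ms=3/7b
15) 2033.898ms=6b +203.39ms=3/5b
16) 2237.288ms=33/5b +203.39ms=3/5b
17) 2440.678ms=36/5b +203.39ms=3/5b
18) 2644.068ms=39/5b +203.39ms=3/5b
19) 2847.458ms=42/5b +203.39ms=3/5b
Σ=9b of 9 (177bpm 3/4) — PASS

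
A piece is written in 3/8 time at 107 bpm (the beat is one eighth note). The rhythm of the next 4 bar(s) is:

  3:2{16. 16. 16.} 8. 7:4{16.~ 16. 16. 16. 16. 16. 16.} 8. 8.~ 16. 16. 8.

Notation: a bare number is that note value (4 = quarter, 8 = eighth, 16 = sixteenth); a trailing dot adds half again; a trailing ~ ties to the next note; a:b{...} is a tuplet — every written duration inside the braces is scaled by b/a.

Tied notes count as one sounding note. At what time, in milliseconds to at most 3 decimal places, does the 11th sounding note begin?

1. 0.0ms @ 0 + 280.374ms (1/2)
2. 280.374ms @ 1/2 + 280.374ms (1/2)
3. 560.748ms @ 1 + 280.374ms (1/2)
4. 841.121ms @ 3/2 + 841.121ms (3/2)
5. 1682.243ms @ 3 + 480.641ms (6/7)
6. 2162.884ms @ 27/7 + 240.32ms (3/7)
7. 2403.204ms @ 30/7 + 240.32ms (3/7)
8. 2643.525ms @ 33/7 + 240.32ms (3/7)
9. 2883.845ms @ 36/7 + 240.32ms (3/7)
10. 3124.166ms @ 39/7 + 240.32ms (3/7)
11. 3364.486ms @ 6 + 841.121ms (3/2)
12. 4205.607ms @ 15/2 + 1261.682ms (9/4)
13. 5467.29ms @ 39/4 + 420.561ms (3/4)
14. 5887.85ms @ 21/2 + 841.121ms (3/2)

note 11 onset = 6b = 3364.486ms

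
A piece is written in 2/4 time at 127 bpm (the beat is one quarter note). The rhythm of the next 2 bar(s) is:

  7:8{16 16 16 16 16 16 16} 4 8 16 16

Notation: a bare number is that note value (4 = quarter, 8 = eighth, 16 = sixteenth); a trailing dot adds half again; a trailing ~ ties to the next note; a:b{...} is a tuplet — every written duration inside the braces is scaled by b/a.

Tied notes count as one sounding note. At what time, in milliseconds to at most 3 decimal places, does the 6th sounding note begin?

note 6 onset = 10/7b = 674.916ms

1. 0.0ms @ 0 + 134.983ms (2/7)
2. 134.983ms @ 2/7 + 134.983ms (2/7)
3. 269.966ms @ 4/7 + 134.983ms (2/7)
4. 404.949ms @ 6/7 + 134.983ms (2/7)
5. 539.933ms @ 8/7 + 134.983ms (2/7)
6. 674.916ms @ 10/7 + 134.983ms (2/7)
7. 809.899ms @ 12/7 + 134.983ms (2/7)
8. 944.882ms @ 2 + 472.441ms (1)
9. 1417.323ms @ 3 + 236.22ms (1/2)
10. 1653.543ms @ 7/2 + 118.11ms (1/4)
11. 1771.654ms @ 15/4 + 118.11ms (1/4)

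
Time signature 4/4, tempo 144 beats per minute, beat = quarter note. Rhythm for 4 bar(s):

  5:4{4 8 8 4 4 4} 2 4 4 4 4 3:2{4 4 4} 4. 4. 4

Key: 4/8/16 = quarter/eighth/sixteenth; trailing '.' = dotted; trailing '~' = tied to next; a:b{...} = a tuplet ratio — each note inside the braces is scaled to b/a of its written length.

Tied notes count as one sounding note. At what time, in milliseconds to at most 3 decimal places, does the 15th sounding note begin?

note 15 onset = 12b = 5000.0ms

1. 0.0ms @ 0 + 333.333ms (4/5)
2. 333.333ms @ 4/5 + 166.667ms (2/5)
3. 500.0ms @ 6/5 + 166.667ms (2/5)
4. 666.667ms @ 8/5 + 333.333ms (4/5)
5. 1000.0ms @ 12/5 + 333.333ms (4/5)
6. 1333.333ms @ 16/5 + 333.333ms (4/5)
7. 1666.667ms @ 4 + 833.333ms (2)
8. 2500.0ms @ 6 + 416.667ms (1)
9. 2916.667ms @ 7 + 416.667ms (1)
10. 3333.333ms @ 8 + 416.667ms (1)
11. 3750.0ms @ 9 + 416.667ms (1)
12. 4166.667ms @ 10 + 277.778ms (2/3)
13. 4444.444ms @ 32/3 + 277.778ms (2/3)
14. 4722.222ms @ 34/3 + 277.778ms (2/3)
15. 5000.0ms @ 12 + 625.0ms (3/2)
16. 5625.0ms @ 27/2 + 625.0ms (3/2)
17. 6250.0ms @ 15 + 416.667ms (1)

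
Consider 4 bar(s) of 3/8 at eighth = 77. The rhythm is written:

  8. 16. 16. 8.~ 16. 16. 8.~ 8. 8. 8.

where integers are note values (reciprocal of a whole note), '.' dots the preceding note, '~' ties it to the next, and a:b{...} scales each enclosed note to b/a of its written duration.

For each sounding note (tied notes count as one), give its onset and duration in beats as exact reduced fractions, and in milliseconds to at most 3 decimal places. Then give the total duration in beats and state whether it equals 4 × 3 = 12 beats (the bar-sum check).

1) 0.0ms=0b +1168.831ms=3/2b
2) 1168.831ms=3/2b +584.416ms=3/4b
3) 1753.247ms=9/4b +584.416ms=3/4b
4) 2337.662ms=3b +1753.247ms=9/4b
5) 4090.909ms=21/4b +584.416ms=3/4b
6) 4675.325ms=6b +2337.662ms=3b
7) 7012.987ms=9b +1168.831ms=3/2b
8) 8181.818ms=21/2b +1168.831ms=3/2b
Σ=12b of 12 (77bpm 3/8) — PASS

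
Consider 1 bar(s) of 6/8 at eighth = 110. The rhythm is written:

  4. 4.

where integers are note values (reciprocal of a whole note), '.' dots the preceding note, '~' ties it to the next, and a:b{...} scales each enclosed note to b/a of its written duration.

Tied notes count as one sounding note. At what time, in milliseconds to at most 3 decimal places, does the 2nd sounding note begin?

1. 0.0ms @ 0 + 1636.364ms (3)
2. 1636.364ms @ 3 + 1636.364ms (3)

note 2 onset = 3b = 1636.364ms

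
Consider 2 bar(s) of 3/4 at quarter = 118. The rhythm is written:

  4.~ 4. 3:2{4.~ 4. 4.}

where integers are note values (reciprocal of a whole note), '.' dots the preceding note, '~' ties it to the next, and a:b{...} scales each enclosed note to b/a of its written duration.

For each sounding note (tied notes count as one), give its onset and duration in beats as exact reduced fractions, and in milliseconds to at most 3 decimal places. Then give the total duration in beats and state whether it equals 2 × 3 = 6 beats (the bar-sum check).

1) 0.0ms=0b +1525.424ms=3b
2) 1525.424ms=3b +1016.949ms=2b
3) 2542.373ms=5b +508.475ms=1b
Σ=6b of 6 (118bpm 3/4) — PASS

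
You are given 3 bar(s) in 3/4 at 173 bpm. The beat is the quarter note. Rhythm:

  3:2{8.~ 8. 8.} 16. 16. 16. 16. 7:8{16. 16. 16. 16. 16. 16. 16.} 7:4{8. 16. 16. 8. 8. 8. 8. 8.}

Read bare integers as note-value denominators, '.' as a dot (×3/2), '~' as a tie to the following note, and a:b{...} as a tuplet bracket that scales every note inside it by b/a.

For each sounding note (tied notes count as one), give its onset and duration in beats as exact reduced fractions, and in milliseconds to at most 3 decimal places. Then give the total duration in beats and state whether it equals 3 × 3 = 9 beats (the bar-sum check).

1) 0.0ms=0b +346.821ms=1b
2) 346.821ms=1b +173.41ms=1/2b
3) 520.231ms=3/2b +130.058ms=3/8b
4) 650.289ms=15/8b +130.058ms=3/8b
5) 780.347ms=9/4b +130.058ms=3/8b
6) 910.405ms=21/8b +130.058ms=3/8b
7) 1040.462ms=3b +148.637ms=3/7b
8) 1189.1ms=24/7b +148.637ms=3/7b
9) 1337.737ms=27/7b +148.637ms=3/7b
10) 1486.375ms=30/7b +148.637ms=3/7b
11) 1635.012ms=33/7b +148.637ms=3/7b
12) 1783.65ms=36/7b +148.637ms=3/7b
13) 1932.287ms=39/7b +148.637ms=3/7b
14) 2080.925ms=6b +148.637ms=3/7b
15) 2229.562ms=45/7b +74.319ms=3/14b
16) 2303.881ms=93/14b +74.319ms=3/14b
17) 2378.2ms=48/7b +148.637ms=3/7b
18) 2526.837ms=51/7b +148.637ms=3/7b
19) 2675.475ms=54/7b +148.637ms=3/7b
20) 2824.112ms=57/7b +148.637ms=3/7b
21) 2972.75ms=60/7b +148.637ms=3/7b
Σ=9b of 9 (173bpm 3/4) — PASS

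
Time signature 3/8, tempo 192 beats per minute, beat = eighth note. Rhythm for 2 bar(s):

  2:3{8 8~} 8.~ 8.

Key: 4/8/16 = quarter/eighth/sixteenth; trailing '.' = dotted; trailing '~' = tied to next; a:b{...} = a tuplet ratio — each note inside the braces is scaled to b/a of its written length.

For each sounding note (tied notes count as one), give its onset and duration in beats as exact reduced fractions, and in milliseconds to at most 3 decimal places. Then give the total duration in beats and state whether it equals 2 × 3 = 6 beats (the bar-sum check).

1) 0.0ms=0b +468.75ms=3/2b
2) 468.75ms=3/2b +1406.25ms=9/2b
Σ=6b of 6 (192bpm 3/8) — PASS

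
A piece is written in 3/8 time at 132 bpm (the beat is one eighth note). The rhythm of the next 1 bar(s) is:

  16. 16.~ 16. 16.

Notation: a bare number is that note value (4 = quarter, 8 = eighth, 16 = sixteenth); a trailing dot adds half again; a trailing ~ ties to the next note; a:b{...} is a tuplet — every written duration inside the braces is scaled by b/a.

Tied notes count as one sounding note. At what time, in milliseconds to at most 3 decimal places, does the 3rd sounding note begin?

note 3 onset = 9/4b = 1022.727ms

1. 0.0ms @ 0 + 340.909ms (3/4)
2. 340.909ms @ 3/4 + 681.818ms (3/2)
3. 1022.727ms @ 9/4 + 340.909ms (3/4)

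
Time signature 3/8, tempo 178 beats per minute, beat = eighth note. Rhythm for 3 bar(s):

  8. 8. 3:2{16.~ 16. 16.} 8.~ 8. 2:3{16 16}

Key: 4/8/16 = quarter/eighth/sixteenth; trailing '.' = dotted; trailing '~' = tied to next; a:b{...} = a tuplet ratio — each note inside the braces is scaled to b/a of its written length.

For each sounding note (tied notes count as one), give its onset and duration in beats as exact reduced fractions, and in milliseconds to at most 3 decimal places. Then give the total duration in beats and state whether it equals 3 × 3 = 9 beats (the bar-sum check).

1) 0.0ms=0b +505.618ms=3/2b
2) 505.618ms=3/2b +505.618ms=3/2b
3) 1011.236ms=3b +337.079ms=1b
4) 1348.315ms=4b +168.539ms=1/2b
5) 1516.854ms=9/2b +1011.236ms=3b
6) 2528.09ms=15/2b +252.809ms=3/4b
7) 2780.899ms=33/4b +252.809ms=3/4b
Σ=9b of 9 (178bpm 3/8) — PASS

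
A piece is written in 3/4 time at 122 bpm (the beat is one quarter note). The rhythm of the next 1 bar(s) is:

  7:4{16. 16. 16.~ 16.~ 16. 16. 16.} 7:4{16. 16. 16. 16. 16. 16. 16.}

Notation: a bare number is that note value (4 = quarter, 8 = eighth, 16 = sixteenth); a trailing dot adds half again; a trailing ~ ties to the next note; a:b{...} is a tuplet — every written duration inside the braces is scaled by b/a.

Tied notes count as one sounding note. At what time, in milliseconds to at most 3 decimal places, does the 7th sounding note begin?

1. 0.0ms @ 0 + 105.386ms (3/14)
2. 105.386ms @ 3/14 + 105.386ms (3/14)
3. 210.773ms @ 3/7 + 316.159ms (9/14)
4. 526.932ms @ 15/14 + 105.386ms (3/14)
5. 632.319ms @ 9/7 + 105.386ms (3/14)
6. 737.705ms @ 3/2 + 105.386ms (3/14)
7. 843.091ms @ 12/7 + 105.386ms (3/14)
8. 948.478ms @ 27/14 + 105.386ms (3/14)
9. 1053.864ms @ 15/7 + 105.386ms (3/14)
10. 1159.251ms @ 33/14 + 105.386ms (3/14)
11. 1264.637ms @ 18/7 + 105.386ms (3/14)
12. 1370.023ms @ 39/14 + 105.386ms (3/14)

note 7 onset = 12/7b = 843.091ms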